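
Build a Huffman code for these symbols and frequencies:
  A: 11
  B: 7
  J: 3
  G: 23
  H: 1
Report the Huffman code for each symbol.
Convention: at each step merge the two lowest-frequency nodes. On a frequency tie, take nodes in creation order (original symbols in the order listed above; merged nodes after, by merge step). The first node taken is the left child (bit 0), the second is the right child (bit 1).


Huffman tree construction:
Step 1: Merge H(1) + J(3) = 4
Step 2: Merge (H+J)(4) + B(7) = 11
Step 3: Merge A(11) + ((H+J)+B)(11) = 22
Step 4: Merge (A+((H+J)+B))(22) + G(23) = 45
Read each symbol's code off the tree from the root (left child = 0, right child = 1).

Codes:
  A: 00 (length 2)
  B: 011 (length 3)
  J: 0101 (length 4)
  G: 1 (length 1)
  H: 0100 (length 4)
Average code length: 82/45 = 1.8222 bits/symbol


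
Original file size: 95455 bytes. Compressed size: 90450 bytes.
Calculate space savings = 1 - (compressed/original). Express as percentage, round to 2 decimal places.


ratio = compressed/original = 90450/95455 = 0.947567
savings = 1 - ratio = 1 - 0.947567 = 0.052433
as a percentage: 0.052433 * 100 = 5.24%

Space savings = 1 - 90450/95455 = 5.24%


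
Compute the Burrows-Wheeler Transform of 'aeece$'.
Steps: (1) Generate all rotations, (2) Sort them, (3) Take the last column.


Rotations (sorted):
  0: $aeece -> last char: e
  1: aeece$ -> last char: $
  2: ce$aee -> last char: e
  3: e$aeec -> last char: c
  4: ece$ae -> last char: e
  5: eece$a -> last char: a


BWT = e$ecea


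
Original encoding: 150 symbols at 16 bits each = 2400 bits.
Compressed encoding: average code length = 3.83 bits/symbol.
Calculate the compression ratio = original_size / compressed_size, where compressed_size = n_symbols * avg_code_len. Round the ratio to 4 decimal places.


original_size = n_symbols * orig_bits = 150 * 16 = 2400 bits
compressed_size = n_symbols * avg_code_len = 150 * 3.83 = 574.5 bits
ratio = original_size / compressed_size = 2400 / 574.5 = 4.1775

Compression ratio = 4.1775


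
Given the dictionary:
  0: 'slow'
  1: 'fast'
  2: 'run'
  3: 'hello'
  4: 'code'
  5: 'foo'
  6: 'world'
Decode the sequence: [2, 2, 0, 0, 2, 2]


Look up each index in the dictionary:
  2 -> 'run'
  2 -> 'run'
  0 -> 'slow'
  0 -> 'slow'
  2 -> 'run'
  2 -> 'run'

Decoded: "run run slow slow run run"


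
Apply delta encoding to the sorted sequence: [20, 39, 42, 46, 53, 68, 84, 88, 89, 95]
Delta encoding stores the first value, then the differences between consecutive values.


First value: 20
Deltas:
  39 - 20 = 19
  42 - 39 = 3
  46 - 42 = 4
  53 - 46 = 7
  68 - 53 = 15
  84 - 68 = 16
  88 - 84 = 4
  89 - 88 = 1
  95 - 89 = 6


Delta encoded: [20, 19, 3, 4, 7, 15, 16, 4, 1, 6]


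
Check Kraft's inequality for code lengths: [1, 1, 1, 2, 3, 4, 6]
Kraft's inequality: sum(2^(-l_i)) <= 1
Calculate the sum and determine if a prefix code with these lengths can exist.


Sum = 2^(-1) + 2^(-1) + 2^(-1) + 2^(-2) + 2^(-3) + 2^(-4) + 2^(-6)
    = 0.5 + 0.5 + 0.5 + 0.25 + 0.125 + 0.0625 + 0.015625
    = 125/64 = 1.953125
Since 1.953125 > 1, Kraft's inequality is NOT satisfied.
A prefix code with these lengths CANNOT exist.

Kraft sum = 1.953125. Not satisfied.


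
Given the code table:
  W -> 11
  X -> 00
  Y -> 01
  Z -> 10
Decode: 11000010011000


Decoding:
11 -> W
00 -> X
00 -> X
10 -> Z
01 -> Y
10 -> Z
00 -> X


Result: WXXZYZX


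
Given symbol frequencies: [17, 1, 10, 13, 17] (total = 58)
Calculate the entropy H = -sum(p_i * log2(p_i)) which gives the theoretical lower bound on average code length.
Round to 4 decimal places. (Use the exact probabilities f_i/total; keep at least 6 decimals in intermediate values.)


Per-symbol terms -p_i * log2(p_i) with p_i = f_i/58:
  p = 17/58 = 0.293103: log2(p) = -1.770518, -p*log2(p) = 0.518945
  p = 1/58 = 0.017241: log2(p) = -5.857981, -p*log2(p) = 0.101000
  p = 10/58 = 0.172414: log2(p) = -2.536053, -p*log2(p) = 0.437251
  p = 13/58 = 0.224138: log2(p) = -2.157541, -p*log2(p) = 0.483587
  p = 17/58 = 0.293103: log2(p) = -1.770518, -p*log2(p) = 0.518945
H = 0.518945 + 0.101000 + 0.437251 + 0.483587 + 0.518945 = 2.059728

H = 2.0597 bits/symbol


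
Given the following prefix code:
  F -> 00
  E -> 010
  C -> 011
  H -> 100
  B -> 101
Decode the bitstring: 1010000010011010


Decoding step by step:
Bits 101 -> B
Bits 00 -> F
Bits 00 -> F
Bits 010 -> E
Bits 011 -> C
Bits 010 -> E


Decoded message: BFFECE


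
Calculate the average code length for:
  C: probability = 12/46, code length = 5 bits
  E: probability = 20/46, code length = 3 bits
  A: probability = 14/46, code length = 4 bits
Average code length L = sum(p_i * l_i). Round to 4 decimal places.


Weighted contributions p_i * l_i:
  C: (12/46) * 5 = 60/46
  E: (20/46) * 3 = 60/46
  A: (14/46) * 4 = 56/46
Sum = (60 + 60 + 56)/46 = 176/46

L = 176/46 = 3.8261 bits/symbol


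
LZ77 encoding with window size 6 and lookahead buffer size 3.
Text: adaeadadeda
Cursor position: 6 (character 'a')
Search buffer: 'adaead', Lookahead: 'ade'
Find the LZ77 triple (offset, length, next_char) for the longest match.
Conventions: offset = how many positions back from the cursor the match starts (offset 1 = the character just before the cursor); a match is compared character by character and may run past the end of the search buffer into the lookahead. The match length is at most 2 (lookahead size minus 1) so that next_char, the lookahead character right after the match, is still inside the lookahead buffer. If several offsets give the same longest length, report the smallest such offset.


Try each offset into the search buffer:
  offset=1 (pos 5, char 'd'): match length 0
  offset=2 (pos 4, char 'a'): match length 2
  offset=3 (pos 3, char 'e'): match length 0
  offset=4 (pos 2, char 'a'): match length 1
  offset=5 (pos 1, char 'd'): match length 0
  offset=6 (pos 0, char 'a'): match length 2
Longest match has length 2, found at offsets 2, 6; take the smallest, offset 2.
next_char = character at position 6 + 2 = 8 -> 'e'

Best match: offset=2, length=2 (matching 'ad' starting at position 4)
LZ77 triple: (2, 2, 'e')


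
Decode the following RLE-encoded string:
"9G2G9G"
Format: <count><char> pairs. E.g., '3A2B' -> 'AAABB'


Expanding each <count><char> pair:
  9G -> 'GGGGGGGGG'
  2G -> 'GG'
  9G -> 'GGGGGGGGG'

Decoded = GGGGGGGGGGGGGGGGGGGG


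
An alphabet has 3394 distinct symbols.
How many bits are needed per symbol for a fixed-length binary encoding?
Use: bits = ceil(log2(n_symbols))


log2(3394) = 11.7288
Bracket: 2^11 = 2048 < 3394 <= 2^12 = 4096
So ceil(log2(3394)) = 12

bits = ceil(log2(3394)) = ceil(11.7288) = 12 bits


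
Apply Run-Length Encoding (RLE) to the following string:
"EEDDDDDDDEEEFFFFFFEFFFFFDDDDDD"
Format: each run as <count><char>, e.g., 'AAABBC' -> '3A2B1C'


Scanning runs left to right:
  i=0: run of 'E' x 2 -> '2E'
  i=2: run of 'D' x 7 -> '7D'
  i=9: run of 'E' x 3 -> '3E'
  i=12: run of 'F' x 6 -> '6F'
  i=18: run of 'E' x 1 -> '1E'
  i=19: run of 'F' x 5 -> '5F'
  i=24: run of 'D' x 6 -> '6D'

RLE = 2E7D3E6F1E5F6D


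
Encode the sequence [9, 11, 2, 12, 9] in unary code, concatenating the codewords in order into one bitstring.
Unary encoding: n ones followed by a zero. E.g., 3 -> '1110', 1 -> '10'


Encode each number as n ones followed by a terminating 0:
  9 -> 1111111110 (10 bits)
  11 -> 111111111110 (12 bits)
  2 -> 110 (3 bits)
  12 -> 1111111111110 (13 bits)
  9 -> 1111111110 (10 bits)
Total length = 10 + 12 + 3 + 13 + 10 = 48 bits.

Unary([9, 11, 2, 12, 9]) = 111111111011111111111011011111111111101111111110 (48 bits)


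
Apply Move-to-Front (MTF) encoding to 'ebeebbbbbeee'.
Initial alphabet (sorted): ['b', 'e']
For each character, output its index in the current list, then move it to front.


MTF encoding:
'e': index 1 in ['b', 'e'] -> ['e', 'b']
'b': index 1 in ['e', 'b'] -> ['b', 'e']
'e': index 1 in ['b', 'e'] -> ['e', 'b']
'e': index 0 in ['e', 'b'] -> ['e', 'b']
'b': index 1 in ['e', 'b'] -> ['b', 'e']
'b': index 0 in ['b', 'e'] -> ['b', 'e']
'b': index 0 in ['b', 'e'] -> ['b', 'e']
'b': index 0 in ['b', 'e'] -> ['b', 'e']
'b': index 0 in ['b', 'e'] -> ['b', 'e']
'e': index 1 in ['b', 'e'] -> ['e', 'b']
'e': index 0 in ['e', 'b'] -> ['e', 'b']
'e': index 0 in ['e', 'b'] -> ['e', 'b']


Output: [1, 1, 1, 0, 1, 0, 0, 0, 0, 1, 0, 0]


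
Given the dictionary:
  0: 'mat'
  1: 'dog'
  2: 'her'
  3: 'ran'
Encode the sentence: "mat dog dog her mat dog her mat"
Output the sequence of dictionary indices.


Look up each word in the dictionary:
  'mat' -> 0
  'dog' -> 1
  'dog' -> 1
  'her' -> 2
  'mat' -> 0
  'dog' -> 1
  'her' -> 2
  'mat' -> 0

Encoded: [0, 1, 1, 2, 0, 1, 2, 0]


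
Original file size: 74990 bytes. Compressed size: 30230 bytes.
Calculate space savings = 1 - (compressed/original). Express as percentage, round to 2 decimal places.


ratio = compressed/original = 30230/74990 = 0.40312
savings = 1 - ratio = 1 - 0.40312 = 0.59688
as a percentage: 0.59688 * 100 = 59.69%

Space savings = 1 - 30230/74990 = 59.69%


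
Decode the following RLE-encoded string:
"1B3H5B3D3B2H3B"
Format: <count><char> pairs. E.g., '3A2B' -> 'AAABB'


Expanding each <count><char> pair:
  1B -> 'B'
  3H -> 'HHH'
  5B -> 'BBBBB'
  3D -> 'DDD'
  3B -> 'BBB'
  2H -> 'HH'
  3B -> 'BBB'

Decoded = BHHHBBBBBDDDBBBHHBBB


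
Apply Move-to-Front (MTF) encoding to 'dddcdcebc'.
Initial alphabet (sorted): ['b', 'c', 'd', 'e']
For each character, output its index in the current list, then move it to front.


MTF encoding:
'd': index 2 in ['b', 'c', 'd', 'e'] -> ['d', 'b', 'c', 'e']
'd': index 0 in ['d', 'b', 'c', 'e'] -> ['d', 'b', 'c', 'e']
'd': index 0 in ['d', 'b', 'c', 'e'] -> ['d', 'b', 'c', 'e']
'c': index 2 in ['d', 'b', 'c', 'e'] -> ['c', 'd', 'b', 'e']
'd': index 1 in ['c', 'd', 'b', 'e'] -> ['d', 'c', 'b', 'e']
'c': index 1 in ['d', 'c', 'b', 'e'] -> ['c', 'd', 'b', 'e']
'e': index 3 in ['c', 'd', 'b', 'e'] -> ['e', 'c', 'd', 'b']
'b': index 3 in ['e', 'c', 'd', 'b'] -> ['b', 'e', 'c', 'd']
'c': index 2 in ['b', 'e', 'c', 'd'] -> ['c', 'b', 'e', 'd']


Output: [2, 0, 0, 2, 1, 1, 3, 3, 2]


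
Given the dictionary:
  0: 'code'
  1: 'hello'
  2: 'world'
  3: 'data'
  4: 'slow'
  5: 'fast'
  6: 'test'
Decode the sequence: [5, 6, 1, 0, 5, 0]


Look up each index in the dictionary:
  5 -> 'fast'
  6 -> 'test'
  1 -> 'hello'
  0 -> 'code'
  5 -> 'fast'
  0 -> 'code'

Decoded: "fast test hello code fast code"


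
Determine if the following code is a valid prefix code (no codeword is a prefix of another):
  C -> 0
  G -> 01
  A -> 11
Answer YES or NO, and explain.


Checking each pair (does one codeword prefix another?):
  C='0' vs G='01': prefix -- VIOLATION

NO -- this is NOT a valid prefix code. C (0) is a prefix of G (01).


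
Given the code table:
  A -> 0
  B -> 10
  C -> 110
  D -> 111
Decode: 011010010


Decoding:
0 -> A
110 -> C
10 -> B
0 -> A
10 -> B


Result: ACBAB


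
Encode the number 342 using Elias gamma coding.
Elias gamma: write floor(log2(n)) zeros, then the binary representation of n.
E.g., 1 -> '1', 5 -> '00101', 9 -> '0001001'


num_bits = floor(log2(342)) + 1 = 9
leading_zeros = num_bits - 1 = 8
binary(342) = 101010110

Elias gamma(342) = '00000000' + '101010110' = 00000000101010110 (17 bits)


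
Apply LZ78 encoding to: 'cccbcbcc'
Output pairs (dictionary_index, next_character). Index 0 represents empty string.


LZ78 encoding steps:
Dictionary: {0: ''}
Step 1: w='' (idx 0), next='c' -> output (0, 'c'), add 'c' as idx 1
Step 2: w='c' (idx 1), next='c' -> output (1, 'c'), add 'cc' as idx 2
Step 3: w='' (idx 0), next='b' -> output (0, 'b'), add 'b' as idx 3
Step 4: w='c' (idx 1), next='b' -> output (1, 'b'), add 'cb' as idx 4
Step 5: w='cc' (idx 2), end of input -> output (2, '')


Encoded: [(0, 'c'), (1, 'c'), (0, 'b'), (1, 'b'), (2, '')]


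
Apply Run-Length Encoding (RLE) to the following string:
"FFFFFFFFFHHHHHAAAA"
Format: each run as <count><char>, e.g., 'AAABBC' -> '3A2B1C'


Scanning runs left to right:
  i=0: run of 'F' x 9 -> '9F'
  i=9: run of 'H' x 5 -> '5H'
  i=14: run of 'A' x 4 -> '4A'

RLE = 9F5H4A


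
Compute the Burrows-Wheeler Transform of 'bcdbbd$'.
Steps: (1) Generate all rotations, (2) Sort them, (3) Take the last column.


Rotations (sorted):
  0: $bcdbbd -> last char: d
  1: bbd$bcd -> last char: d
  2: bcdbbd$ -> last char: $
  3: bd$bcdb -> last char: b
  4: cdbbd$b -> last char: b
  5: d$bcdbb -> last char: b
  6: dbbd$bc -> last char: c


BWT = dd$bbbc


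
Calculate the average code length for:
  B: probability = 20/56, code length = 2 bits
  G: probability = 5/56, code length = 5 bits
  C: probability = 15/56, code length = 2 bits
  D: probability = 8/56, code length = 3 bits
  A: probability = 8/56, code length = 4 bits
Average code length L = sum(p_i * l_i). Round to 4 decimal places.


Weighted contributions p_i * l_i:
  B: (20/56) * 2 = 40/56
  G: (5/56) * 5 = 25/56
  C: (15/56) * 2 = 30/56
  D: (8/56) * 3 = 24/56
  A: (8/56) * 4 = 32/56
Sum = (40 + 25 + 30 + 24 + 32)/56 = 151/56

L = 151/56 = 2.6964 bits/symbol


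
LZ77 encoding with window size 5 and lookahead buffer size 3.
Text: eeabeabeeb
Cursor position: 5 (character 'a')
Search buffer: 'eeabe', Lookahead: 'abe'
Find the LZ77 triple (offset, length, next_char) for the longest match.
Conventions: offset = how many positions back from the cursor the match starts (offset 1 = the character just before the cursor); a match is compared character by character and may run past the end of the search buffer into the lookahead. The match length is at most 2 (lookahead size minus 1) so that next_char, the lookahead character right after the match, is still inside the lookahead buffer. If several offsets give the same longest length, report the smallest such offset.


Try each offset into the search buffer:
  offset=1 (pos 4, char 'e'): match length 0
  offset=2 (pos 3, char 'b'): match length 0
  offset=3 (pos 2, char 'a'): match length 2
  offset=4 (pos 1, char 'e'): match length 0
  offset=5 (pos 0, char 'e'): match length 0
Longest match has length 2 at offset 3.
next_char = character at position 5 + 2 = 7 -> 'e'

Best match: offset=3, length=2 (matching 'ab' starting at position 2)
LZ77 triple: (3, 2, 'e')


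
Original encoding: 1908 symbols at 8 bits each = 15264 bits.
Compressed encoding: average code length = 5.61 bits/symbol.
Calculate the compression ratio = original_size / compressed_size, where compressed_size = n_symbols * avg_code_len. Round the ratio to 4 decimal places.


original_size = n_symbols * orig_bits = 1908 * 8 = 15264 bits
compressed_size = n_symbols * avg_code_len = 1908 * 5.61 = 10703.88 bits
ratio = original_size / compressed_size = 15264 / 10703.88 = 1.426

Compression ratio = 1.426


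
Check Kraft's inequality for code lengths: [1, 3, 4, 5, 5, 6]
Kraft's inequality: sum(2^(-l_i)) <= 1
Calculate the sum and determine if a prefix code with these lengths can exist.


Sum = 2^(-1) + 2^(-3) + 2^(-4) + 2^(-5) + 2^(-5) + 2^(-6)
    = 0.5 + 0.125 + 0.0625 + 0.03125 + 0.03125 + 0.015625
    = 49/64 = 0.765625
Since 0.765625 <= 1, Kraft's inequality IS satisfied.
A prefix code with these lengths CAN exist.

Kraft sum = 0.765625. Satisfied.


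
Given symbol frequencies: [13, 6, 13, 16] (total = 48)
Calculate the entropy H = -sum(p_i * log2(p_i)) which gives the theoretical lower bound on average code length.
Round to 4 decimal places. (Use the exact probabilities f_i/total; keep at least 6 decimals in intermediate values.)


Per-symbol terms -p_i * log2(p_i) with p_i = f_i/48:
  p = 13/48 = 0.270833: log2(p) = -1.884523, -p*log2(p) = 0.510392
  p = 6/48 = 0.125000: log2(p) = -3.000000, -p*log2(p) = 0.375000
  p = 13/48 = 0.270833: log2(p) = -1.884523, -p*log2(p) = 0.510392
  p = 16/48 = 0.333333: log2(p) = -1.584963, -p*log2(p) = 0.528321
H = 0.510392 + 0.375000 + 0.510392 + 0.528321 = 1.924105

H = 1.9241 bits/symbol


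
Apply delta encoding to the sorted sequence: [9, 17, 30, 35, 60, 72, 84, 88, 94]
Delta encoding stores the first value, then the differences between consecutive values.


First value: 9
Deltas:
  17 - 9 = 8
  30 - 17 = 13
  35 - 30 = 5
  60 - 35 = 25
  72 - 60 = 12
  84 - 72 = 12
  88 - 84 = 4
  94 - 88 = 6


Delta encoded: [9, 8, 13, 5, 25, 12, 12, 4, 6]


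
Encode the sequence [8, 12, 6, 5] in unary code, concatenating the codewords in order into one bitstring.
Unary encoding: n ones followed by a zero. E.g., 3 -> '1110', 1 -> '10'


Encode each number as n ones followed by a terminating 0:
  8 -> 111111110 (9 bits)
  12 -> 1111111111110 (13 bits)
  6 -> 1111110 (7 bits)
  5 -> 111110 (6 bits)
Total length = 9 + 13 + 7 + 6 = 35 bits.

Unary([8, 12, 6, 5]) = 11111111011111111111101111110111110 (35 bits)


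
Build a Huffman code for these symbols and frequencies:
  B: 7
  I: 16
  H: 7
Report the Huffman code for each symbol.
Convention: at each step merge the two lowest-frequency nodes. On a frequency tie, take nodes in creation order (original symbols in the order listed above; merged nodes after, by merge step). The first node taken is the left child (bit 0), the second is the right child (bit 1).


Huffman tree construction:
Step 1: Merge B(7) + H(7) = 14
Step 2: Merge (B+H)(14) + I(16) = 30
Read each symbol's code off the tree from the root (left child = 0, right child = 1).

Codes:
  B: 00 (length 2)
  I: 1 (length 1)
  H: 01 (length 2)
Average code length: 44/30 = 1.4667 bits/symbol


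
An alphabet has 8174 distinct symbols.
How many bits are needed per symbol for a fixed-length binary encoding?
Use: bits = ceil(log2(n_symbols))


log2(8174) = 12.9968
Bracket: 2^12 = 4096 < 8174 <= 2^13 = 8192
So ceil(log2(8174)) = 13

bits = ceil(log2(8174)) = ceil(12.9968) = 13 bits


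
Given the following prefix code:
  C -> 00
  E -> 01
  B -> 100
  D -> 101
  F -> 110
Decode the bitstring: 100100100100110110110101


Decoding step by step:
Bits 100 -> B
Bits 100 -> B
Bits 100 -> B
Bits 100 -> B
Bits 110 -> F
Bits 110 -> F
Bits 110 -> F
Bits 101 -> D


Decoded message: BBBBFFFD


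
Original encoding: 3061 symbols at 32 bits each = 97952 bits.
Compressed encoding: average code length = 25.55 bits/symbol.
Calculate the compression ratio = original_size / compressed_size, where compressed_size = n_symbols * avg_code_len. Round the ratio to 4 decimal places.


original_size = n_symbols * orig_bits = 3061 * 32 = 97952 bits
compressed_size = n_symbols * avg_code_len = 3061 * 25.55 = 78208.55 bits
ratio = original_size / compressed_size = 97952 / 78208.55 = 1.2524

Compression ratio = 1.2524


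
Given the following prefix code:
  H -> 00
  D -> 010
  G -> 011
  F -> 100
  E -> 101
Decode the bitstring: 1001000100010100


Decoding step by step:
Bits 100 -> F
Bits 100 -> F
Bits 010 -> D
Bits 00 -> H
Bits 101 -> E
Bits 00 -> H


Decoded message: FFDHEH


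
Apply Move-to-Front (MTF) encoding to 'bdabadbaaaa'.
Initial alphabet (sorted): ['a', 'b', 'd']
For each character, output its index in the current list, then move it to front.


MTF encoding:
'b': index 1 in ['a', 'b', 'd'] -> ['b', 'a', 'd']
'd': index 2 in ['b', 'a', 'd'] -> ['d', 'b', 'a']
'a': index 2 in ['d', 'b', 'a'] -> ['a', 'd', 'b']
'b': index 2 in ['a', 'd', 'b'] -> ['b', 'a', 'd']
'a': index 1 in ['b', 'a', 'd'] -> ['a', 'b', 'd']
'd': index 2 in ['a', 'b', 'd'] -> ['d', 'a', 'b']
'b': index 2 in ['d', 'a', 'b'] -> ['b', 'd', 'a']
'a': index 2 in ['b', 'd', 'a'] -> ['a', 'b', 'd']
'a': index 0 in ['a', 'b', 'd'] -> ['a', 'b', 'd']
'a': index 0 in ['a', 'b', 'd'] -> ['a', 'b', 'd']
'a': index 0 in ['a', 'b', 'd'] -> ['a', 'b', 'd']


Output: [1, 2, 2, 2, 1, 2, 2, 2, 0, 0, 0]


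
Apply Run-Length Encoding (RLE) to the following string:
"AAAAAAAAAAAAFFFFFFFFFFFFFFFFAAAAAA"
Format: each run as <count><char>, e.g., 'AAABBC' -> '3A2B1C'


Scanning runs left to right:
  i=0: run of 'A' x 12 -> '12A'
  i=12: run of 'F' x 16 -> '16F'
  i=28: run of 'A' x 6 -> '6A'

RLE = 12A16F6A


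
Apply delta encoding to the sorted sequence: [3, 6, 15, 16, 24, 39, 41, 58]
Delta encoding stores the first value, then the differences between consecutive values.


First value: 3
Deltas:
  6 - 3 = 3
  15 - 6 = 9
  16 - 15 = 1
  24 - 16 = 8
  39 - 24 = 15
  41 - 39 = 2
  58 - 41 = 17


Delta encoded: [3, 3, 9, 1, 8, 15, 2, 17]


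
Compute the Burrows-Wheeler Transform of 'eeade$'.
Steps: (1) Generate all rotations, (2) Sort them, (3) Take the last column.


Rotations (sorted):
  0: $eeade -> last char: e
  1: ade$ee -> last char: e
  2: de$eea -> last char: a
  3: e$eead -> last char: d
  4: eade$e -> last char: e
  5: eeade$ -> last char: $


BWT = eeade$


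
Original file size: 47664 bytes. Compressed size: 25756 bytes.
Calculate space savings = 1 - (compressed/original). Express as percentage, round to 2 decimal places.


ratio = compressed/original = 25756/47664 = 0.540366
savings = 1 - ratio = 1 - 0.540366 = 0.459634
as a percentage: 0.459634 * 100 = 45.96%

Space savings = 1 - 25756/47664 = 45.96%


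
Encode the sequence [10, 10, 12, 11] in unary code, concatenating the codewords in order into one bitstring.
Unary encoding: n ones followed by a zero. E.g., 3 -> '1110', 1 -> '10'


Encode each number as n ones followed by a terminating 0:
  10 -> 11111111110 (11 bits)
  10 -> 11111111110 (11 bits)
  12 -> 1111111111110 (13 bits)
  11 -> 111111111110 (12 bits)
Total length = 11 + 11 + 13 + 12 = 47 bits.

Unary([10, 10, 12, 11]) = 11111111110111111111101111111111110111111111110 (47 bits)


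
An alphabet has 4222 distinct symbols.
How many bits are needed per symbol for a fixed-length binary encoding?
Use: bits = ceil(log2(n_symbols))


log2(4222) = 12.0437
Bracket: 2^12 = 4096 < 4222 <= 2^13 = 8192
So ceil(log2(4222)) = 13

bits = ceil(log2(4222)) = ceil(12.0437) = 13 bits


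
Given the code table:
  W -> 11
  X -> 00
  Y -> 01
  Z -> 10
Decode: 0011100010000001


Decoding:
00 -> X
11 -> W
10 -> Z
00 -> X
10 -> Z
00 -> X
00 -> X
01 -> Y


Result: XWZXZXXY


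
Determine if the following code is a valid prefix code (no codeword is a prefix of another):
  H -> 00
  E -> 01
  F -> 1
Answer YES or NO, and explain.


Checking each pair (does one codeword prefix another?):
  H='00' vs E='01': no prefix
  H='00' vs F='1': no prefix
  E='01' vs H='00': no prefix
  E='01' vs F='1': no prefix
  F='1' vs H='00': no prefix
  F='1' vs E='01': no prefix
No violation found over all pairs.

YES -- this is a valid prefix code. No codeword is a prefix of any other codeword.


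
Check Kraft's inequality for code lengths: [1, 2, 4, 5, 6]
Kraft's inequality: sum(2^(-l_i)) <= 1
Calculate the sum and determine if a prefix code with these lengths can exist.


Sum = 2^(-1) + 2^(-2) + 2^(-4) + 2^(-5) + 2^(-6)
    = 0.5 + 0.25 + 0.0625 + 0.03125 + 0.015625
    = 55/64 = 0.859375
Since 0.859375 <= 1, Kraft's inequality IS satisfied.
A prefix code with these lengths CAN exist.

Kraft sum = 0.859375. Satisfied.


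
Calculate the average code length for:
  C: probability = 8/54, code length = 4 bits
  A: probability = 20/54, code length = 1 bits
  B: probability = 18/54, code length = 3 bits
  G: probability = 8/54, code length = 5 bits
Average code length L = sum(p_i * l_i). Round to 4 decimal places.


Weighted contributions p_i * l_i:
  C: (8/54) * 4 = 32/54
  A: (20/54) * 1 = 20/54
  B: (18/54) * 3 = 54/54
  G: (8/54) * 5 = 40/54
Sum = (32 + 20 + 54 + 40)/54 = 146/54

L = 146/54 = 2.7037 bits/symbol


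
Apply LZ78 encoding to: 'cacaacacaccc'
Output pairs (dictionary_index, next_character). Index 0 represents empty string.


LZ78 encoding steps:
Dictionary: {0: ''}
Step 1: w='' (idx 0), next='c' -> output (0, 'c'), add 'c' as idx 1
Step 2: w='' (idx 0), next='a' -> output (0, 'a'), add 'a' as idx 2
Step 3: w='c' (idx 1), next='a' -> output (1, 'a'), add 'ca' as idx 3
Step 4: w='a' (idx 2), next='c' -> output (2, 'c'), add 'ac' as idx 4
Step 5: w='ac' (idx 4), next='a' -> output (4, 'a'), add 'aca' as idx 5
Step 6: w='c' (idx 1), next='c' -> output (1, 'c'), add 'cc' as idx 6
Step 7: w='c' (idx 1), end of input -> output (1, '')


Encoded: [(0, 'c'), (0, 'a'), (1, 'a'), (2, 'c'), (4, 'a'), (1, 'c'), (1, '')]


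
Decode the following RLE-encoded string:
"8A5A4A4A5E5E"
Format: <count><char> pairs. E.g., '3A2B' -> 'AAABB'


Expanding each <count><char> pair:
  8A -> 'AAAAAAAA'
  5A -> 'AAAAA'
  4A -> 'AAAA'
  4A -> 'AAAA'
  5E -> 'EEEEE'
  5E -> 'EEEEE'

Decoded = AAAAAAAAAAAAAAAAAAAAAEEEEEEEEEE


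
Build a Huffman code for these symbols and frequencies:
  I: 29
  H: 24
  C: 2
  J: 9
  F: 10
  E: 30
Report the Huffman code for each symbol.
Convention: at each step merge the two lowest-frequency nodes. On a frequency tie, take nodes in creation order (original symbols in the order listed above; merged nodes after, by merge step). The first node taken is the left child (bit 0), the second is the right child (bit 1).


Huffman tree construction:
Step 1: Merge C(2) + J(9) = 11
Step 2: Merge F(10) + (C+J)(11) = 21
Step 3: Merge (F+(C+J))(21) + H(24) = 45
Step 4: Merge I(29) + E(30) = 59
Step 5: Merge ((F+(C+J))+H)(45) + (I+E)(59) = 104
Read each symbol's code off the tree from the root (left child = 0, right child = 1).

Codes:
  I: 10 (length 2)
  H: 01 (length 2)
  C: 0010 (length 4)
  J: 0011 (length 4)
  F: 000 (length 3)
  E: 11 (length 2)
Average code length: 240/104 = 2.3077 bits/symbol


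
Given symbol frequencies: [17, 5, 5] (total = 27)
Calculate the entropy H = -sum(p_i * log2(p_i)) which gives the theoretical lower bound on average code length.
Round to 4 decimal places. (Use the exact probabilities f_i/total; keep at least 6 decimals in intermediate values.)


Per-symbol terms -p_i * log2(p_i) with p_i = f_i/27:
  p = 17/27 = 0.629630: log2(p) = -0.667425, -p*log2(p) = 0.420230
  p = 5/27 = 0.185185: log2(p) = -2.432959, -p*log2(p) = 0.450548
  p = 5/27 = 0.185185: log2(p) = -2.432959, -p*log2(p) = 0.450548
H = 0.420230 + 0.450548 + 0.450548 = 1.321326

H = 1.3213 bits/symbol


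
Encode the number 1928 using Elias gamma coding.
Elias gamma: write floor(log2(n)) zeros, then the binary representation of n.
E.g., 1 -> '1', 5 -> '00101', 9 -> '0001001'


num_bits = floor(log2(1928)) + 1 = 11
leading_zeros = num_bits - 1 = 10
binary(1928) = 11110001000

Elias gamma(1928) = '0000000000' + '11110001000' = 000000000011110001000 (21 bits)


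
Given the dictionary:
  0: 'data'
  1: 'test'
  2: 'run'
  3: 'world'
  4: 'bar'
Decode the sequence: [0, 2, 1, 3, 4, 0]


Look up each index in the dictionary:
  0 -> 'data'
  2 -> 'run'
  1 -> 'test'
  3 -> 'world'
  4 -> 'bar'
  0 -> 'data'

Decoded: "data run test world bar data"


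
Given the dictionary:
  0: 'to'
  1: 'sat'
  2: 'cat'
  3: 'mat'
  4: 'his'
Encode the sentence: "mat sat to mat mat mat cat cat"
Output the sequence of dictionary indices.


Look up each word in the dictionary:
  'mat' -> 3
  'sat' -> 1
  'to' -> 0
  'mat' -> 3
  'mat' -> 3
  'mat' -> 3
  'cat' -> 2
  'cat' -> 2

Encoded: [3, 1, 0, 3, 3, 3, 2, 2]


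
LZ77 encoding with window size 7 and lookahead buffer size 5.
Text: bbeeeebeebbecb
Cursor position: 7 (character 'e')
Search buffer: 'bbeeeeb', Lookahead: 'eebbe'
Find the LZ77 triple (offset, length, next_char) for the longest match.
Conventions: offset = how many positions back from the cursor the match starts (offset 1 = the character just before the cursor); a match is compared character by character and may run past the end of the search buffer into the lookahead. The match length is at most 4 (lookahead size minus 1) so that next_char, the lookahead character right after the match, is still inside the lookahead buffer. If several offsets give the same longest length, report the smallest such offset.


Try each offset into the search buffer:
  offset=1 (pos 6, char 'b'): match length 0
  offset=2 (pos 5, char 'e'): match length 1
  offset=3 (pos 4, char 'e'): match length 3
  offset=4 (pos 3, char 'e'): match length 2
  offset=5 (pos 2, char 'e'): match length 2
  offset=6 (pos 1, char 'b'): match length 0
  offset=7 (pos 0, char 'b'): match length 0
Longest match has length 3 at offset 3.
next_char = character at position 7 + 3 = 10 -> 'b'

Best match: offset=3, length=3 (matching 'eeb' starting at position 4)
LZ77 triple: (3, 3, 'b')


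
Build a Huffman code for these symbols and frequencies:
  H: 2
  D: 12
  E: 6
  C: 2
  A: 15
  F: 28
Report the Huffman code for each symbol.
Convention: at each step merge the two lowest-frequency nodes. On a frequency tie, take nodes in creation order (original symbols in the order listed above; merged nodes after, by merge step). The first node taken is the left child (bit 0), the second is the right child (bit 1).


Huffman tree construction:
Step 1: Merge H(2) + C(2) = 4
Step 2: Merge (H+C)(4) + E(6) = 10
Step 3: Merge ((H+C)+E)(10) + D(12) = 22
Step 4: Merge A(15) + (((H+C)+E)+D)(22) = 37
Step 5: Merge F(28) + (A+(((H+C)+E)+D))(37) = 65
Read each symbol's code off the tree from the root (left child = 0, right child = 1).

Codes:
  H: 11000 (length 5)
  D: 111 (length 3)
  E: 1101 (length 4)
  C: 11001 (length 5)
  A: 10 (length 2)
  F: 0 (length 1)
Average code length: 138/65 = 2.1231 bits/symbol


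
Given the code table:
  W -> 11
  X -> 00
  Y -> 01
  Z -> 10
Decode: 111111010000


Decoding:
11 -> W
11 -> W
11 -> W
01 -> Y
00 -> X
00 -> X


Result: WWWYXX


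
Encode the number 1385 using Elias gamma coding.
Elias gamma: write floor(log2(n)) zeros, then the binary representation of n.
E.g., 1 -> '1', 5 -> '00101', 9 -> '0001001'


num_bits = floor(log2(1385)) + 1 = 11
leading_zeros = num_bits - 1 = 10
binary(1385) = 10101101001

Elias gamma(1385) = '0000000000' + '10101101001' = 000000000010101101001 (21 bits)


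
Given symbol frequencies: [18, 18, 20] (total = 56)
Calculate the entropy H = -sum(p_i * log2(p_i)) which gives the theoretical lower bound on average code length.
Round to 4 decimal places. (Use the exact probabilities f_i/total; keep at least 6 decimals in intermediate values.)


Per-symbol terms -p_i * log2(p_i) with p_i = f_i/56:
  p = 18/56 = 0.321429: log2(p) = -1.637430, -p*log2(p) = 0.526317
  p = 18/56 = 0.321429: log2(p) = -1.637430, -p*log2(p) = 0.526317
  p = 20/56 = 0.357143: log2(p) = -1.485427, -p*log2(p) = 0.530510
H = 0.526317 + 0.526317 + 0.530510 = 1.583144

H = 1.5831 bits/symbol


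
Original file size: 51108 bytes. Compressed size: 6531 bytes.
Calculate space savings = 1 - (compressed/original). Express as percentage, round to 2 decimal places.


ratio = compressed/original = 6531/51108 = 0.127788
savings = 1 - ratio = 1 - 0.127788 = 0.872212
as a percentage: 0.872212 * 100 = 87.22%

Space savings = 1 - 6531/51108 = 87.22%


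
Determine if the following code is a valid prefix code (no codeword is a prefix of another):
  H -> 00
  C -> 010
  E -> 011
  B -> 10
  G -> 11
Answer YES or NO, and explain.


Checking each pair (does one codeword prefix another?):
  H='00' vs C='010': no prefix
  H='00' vs E='011': no prefix
  H='00' vs B='10': no prefix
  H='00' vs G='11': no prefix
  C='010' vs H='00': no prefix
  C='010' vs E='011': no prefix
  C='010' vs B='10': no prefix
  C='010' vs G='11': no prefix
  E='011' vs H='00': no prefix
  E='011' vs C='010': no prefix
  E='011' vs B='10': no prefix
  E='011' vs G='11': no prefix
  B='10' vs H='00': no prefix
  B='10' vs C='010': no prefix
  B='10' vs E='011': no prefix
  B='10' vs G='11': no prefix
  G='11' vs H='00': no prefix
  G='11' vs C='010': no prefix
  G='11' vs E='011': no prefix
  G='11' vs B='10': no prefix
No violation found over all pairs.

YES -- this is a valid prefix code. No codeword is a prefix of any other codeword.


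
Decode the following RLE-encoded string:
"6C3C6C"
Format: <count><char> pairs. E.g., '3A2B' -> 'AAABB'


Expanding each <count><char> pair:
  6C -> 'CCCCCC'
  3C -> 'CCC'
  6C -> 'CCCCCC'

Decoded = CCCCCCCCCCCCCCC


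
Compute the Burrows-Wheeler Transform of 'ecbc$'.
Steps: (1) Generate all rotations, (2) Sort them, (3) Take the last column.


Rotations (sorted):
  0: $ecbc -> last char: c
  1: bc$ec -> last char: c
  2: c$ecb -> last char: b
  3: cbc$e -> last char: e
  4: ecbc$ -> last char: $


BWT = ccbe$


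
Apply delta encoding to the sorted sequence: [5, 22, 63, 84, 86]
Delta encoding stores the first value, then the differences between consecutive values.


First value: 5
Deltas:
  22 - 5 = 17
  63 - 22 = 41
  84 - 63 = 21
  86 - 84 = 2


Delta encoded: [5, 17, 41, 21, 2]


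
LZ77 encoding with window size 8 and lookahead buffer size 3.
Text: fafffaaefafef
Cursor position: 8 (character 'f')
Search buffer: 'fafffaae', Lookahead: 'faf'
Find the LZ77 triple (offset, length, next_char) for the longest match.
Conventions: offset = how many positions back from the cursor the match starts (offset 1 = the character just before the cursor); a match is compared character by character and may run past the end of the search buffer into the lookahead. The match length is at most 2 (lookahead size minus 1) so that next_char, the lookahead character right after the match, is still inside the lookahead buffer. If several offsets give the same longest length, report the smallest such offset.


Try each offset into the search buffer:
  offset=1 (pos 7, char 'e'): match length 0
  offset=2 (pos 6, char 'a'): match length 0
  offset=3 (pos 5, char 'a'): match length 0
  offset=4 (pos 4, char 'f'): match length 2
  offset=5 (pos 3, char 'f'): match length 1
  offset=6 (pos 2, char 'f'): match length 1
  offset=7 (pos 1, char 'a'): match length 0
  offset=8 (pos 0, char 'f'): match length 2
Longest match has length 2, found at offsets 4, 8; take the smallest, offset 4.
next_char = character at position 8 + 2 = 10 -> 'f'

Best match: offset=4, length=2 (matching 'fa' starting at position 4)
LZ77 triple: (4, 2, 'f')


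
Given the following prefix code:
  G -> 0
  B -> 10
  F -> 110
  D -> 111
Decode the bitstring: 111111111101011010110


Decoding step by step:
Bits 111 -> D
Bits 111 -> D
Bits 111 -> D
Bits 10 -> B
Bits 10 -> B
Bits 110 -> F
Bits 10 -> B
Bits 110 -> F


Decoded message: DDDBBFBF


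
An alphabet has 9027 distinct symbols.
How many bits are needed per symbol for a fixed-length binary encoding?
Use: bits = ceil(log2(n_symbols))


log2(9027) = 13.14
Bracket: 2^13 = 8192 < 9027 <= 2^14 = 16384
So ceil(log2(9027)) = 14

bits = ceil(log2(9027)) = ceil(13.14) = 14 bits


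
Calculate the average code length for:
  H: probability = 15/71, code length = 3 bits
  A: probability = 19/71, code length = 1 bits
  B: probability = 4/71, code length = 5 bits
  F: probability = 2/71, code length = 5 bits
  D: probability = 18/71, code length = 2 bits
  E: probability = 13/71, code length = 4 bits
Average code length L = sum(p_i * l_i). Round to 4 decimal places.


Weighted contributions p_i * l_i:
  H: (15/71) * 3 = 45/71
  A: (19/71) * 1 = 19/71
  B: (4/71) * 5 = 20/71
  F: (2/71) * 5 = 10/71
  D: (18/71) * 2 = 36/71
  E: (13/71) * 4 = 52/71
Sum = (45 + 19 + 20 + 10 + 36 + 52)/71 = 182/71

L = 182/71 = 2.5634 bits/symbol


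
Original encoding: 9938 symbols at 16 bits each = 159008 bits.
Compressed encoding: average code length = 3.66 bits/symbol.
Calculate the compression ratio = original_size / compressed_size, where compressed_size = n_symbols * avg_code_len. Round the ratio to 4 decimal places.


original_size = n_symbols * orig_bits = 9938 * 16 = 159008 bits
compressed_size = n_symbols * avg_code_len = 9938 * 3.66 = 36373.08 bits
ratio = original_size / compressed_size = 159008 / 36373.08 = 4.3716

Compression ratio = 4.3716


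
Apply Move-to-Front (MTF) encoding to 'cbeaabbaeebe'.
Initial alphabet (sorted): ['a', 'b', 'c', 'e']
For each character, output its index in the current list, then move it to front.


MTF encoding:
'c': index 2 in ['a', 'b', 'c', 'e'] -> ['c', 'a', 'b', 'e']
'b': index 2 in ['c', 'a', 'b', 'e'] -> ['b', 'c', 'a', 'e']
'e': index 3 in ['b', 'c', 'a', 'e'] -> ['e', 'b', 'c', 'a']
'a': index 3 in ['e', 'b', 'c', 'a'] -> ['a', 'e', 'b', 'c']
'a': index 0 in ['a', 'e', 'b', 'c'] -> ['a', 'e', 'b', 'c']
'b': index 2 in ['a', 'e', 'b', 'c'] -> ['b', 'a', 'e', 'c']
'b': index 0 in ['b', 'a', 'e', 'c'] -> ['b', 'a', 'e', 'c']
'a': index 1 in ['b', 'a', 'e', 'c'] -> ['a', 'b', 'e', 'c']
'e': index 2 in ['a', 'b', 'e', 'c'] -> ['e', 'a', 'b', 'c']
'e': index 0 in ['e', 'a', 'b', 'c'] -> ['e', 'a', 'b', 'c']
'b': index 2 in ['e', 'a', 'b', 'c'] -> ['b', 'e', 'a', 'c']
'e': index 1 in ['b', 'e', 'a', 'c'] -> ['e', 'b', 'a', 'c']


Output: [2, 2, 3, 3, 0, 2, 0, 1, 2, 0, 2, 1]


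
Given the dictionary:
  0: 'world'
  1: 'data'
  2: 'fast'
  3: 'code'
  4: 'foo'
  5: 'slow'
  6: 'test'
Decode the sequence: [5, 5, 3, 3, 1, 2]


Look up each index in the dictionary:
  5 -> 'slow'
  5 -> 'slow'
  3 -> 'code'
  3 -> 'code'
  1 -> 'data'
  2 -> 'fast'

Decoded: "slow slow code code data fast"


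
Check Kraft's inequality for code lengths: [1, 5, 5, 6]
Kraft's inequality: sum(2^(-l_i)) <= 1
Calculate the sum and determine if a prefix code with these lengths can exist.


Sum = 2^(-1) + 2^(-5) + 2^(-5) + 2^(-6)
    = 0.5 + 0.03125 + 0.03125 + 0.015625
    = 37/64 = 0.578125
Since 0.578125 <= 1, Kraft's inequality IS satisfied.
A prefix code with these lengths CAN exist.

Kraft sum = 0.578125. Satisfied.


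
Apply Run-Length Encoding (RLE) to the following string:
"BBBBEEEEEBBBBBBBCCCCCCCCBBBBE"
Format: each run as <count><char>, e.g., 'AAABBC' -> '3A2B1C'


Scanning runs left to right:
  i=0: run of 'B' x 4 -> '4B'
  i=4: run of 'E' x 5 -> '5E'
  i=9: run of 'B' x 7 -> '7B'
  i=16: run of 'C' x 8 -> '8C'
  i=24: run of 'B' x 4 -> '4B'
  i=28: run of 'E' x 1 -> '1E'

RLE = 4B5E7B8C4B1E


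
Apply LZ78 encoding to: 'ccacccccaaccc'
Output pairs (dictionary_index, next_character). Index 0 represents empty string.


LZ78 encoding steps:
Dictionary: {0: ''}
Step 1: w='' (idx 0), next='c' -> output (0, 'c'), add 'c' as idx 1
Step 2: w='c' (idx 1), next='a' -> output (1, 'a'), add 'ca' as idx 2
Step 3: w='c' (idx 1), next='c' -> output (1, 'c'), add 'cc' as idx 3
Step 4: w='cc' (idx 3), next='c' -> output (3, 'c'), add 'ccc' as idx 4
Step 5: w='' (idx 0), next='a' -> output (0, 'a'), add 'a' as idx 5
Step 6: w='a' (idx 5), next='c' -> output (5, 'c'), add 'ac' as idx 6
Step 7: w='cc' (idx 3), end of input -> output (3, '')


Encoded: [(0, 'c'), (1, 'a'), (1, 'c'), (3, 'c'), (0, 'a'), (5, 'c'), (3, '')]


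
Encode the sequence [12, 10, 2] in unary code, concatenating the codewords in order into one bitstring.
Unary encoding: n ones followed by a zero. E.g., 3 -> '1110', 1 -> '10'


Encode each number as n ones followed by a terminating 0:
  12 -> 1111111111110 (13 bits)
  10 -> 11111111110 (11 bits)
  2 -> 110 (3 bits)
Total length = 13 + 11 + 3 = 27 bits.

Unary([12, 10, 2]) = 111111111111011111111110110 (27 bits)


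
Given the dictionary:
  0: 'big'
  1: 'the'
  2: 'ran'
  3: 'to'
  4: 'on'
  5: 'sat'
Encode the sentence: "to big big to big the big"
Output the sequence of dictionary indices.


Look up each word in the dictionary:
  'to' -> 3
  'big' -> 0
  'big' -> 0
  'to' -> 3
  'big' -> 0
  'the' -> 1
  'big' -> 0

Encoded: [3, 0, 0, 3, 0, 1, 0]


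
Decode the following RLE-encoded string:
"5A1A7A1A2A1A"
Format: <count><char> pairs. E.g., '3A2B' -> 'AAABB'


Expanding each <count><char> pair:
  5A -> 'AAAAA'
  1A -> 'A'
  7A -> 'AAAAAAA'
  1A -> 'A'
  2A -> 'AA'
  1A -> 'A'

Decoded = AAAAAAAAAAAAAAAAA


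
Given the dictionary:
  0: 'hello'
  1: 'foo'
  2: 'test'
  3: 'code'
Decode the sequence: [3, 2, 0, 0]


Look up each index in the dictionary:
  3 -> 'code'
  2 -> 'test'
  0 -> 'hello'
  0 -> 'hello'

Decoded: "code test hello hello"


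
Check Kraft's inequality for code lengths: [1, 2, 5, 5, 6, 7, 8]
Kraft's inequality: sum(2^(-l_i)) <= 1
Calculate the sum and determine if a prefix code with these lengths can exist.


Sum = 2^(-1) + 2^(-2) + 2^(-5) + 2^(-5) + 2^(-6) + 2^(-7) + 2^(-8)
    = 0.5 + 0.25 + 0.03125 + 0.03125 + 0.015625 + 0.0078125 + 0.00390625
    = 215/256 = 0.83984375
Since 0.83984375 <= 1, Kraft's inequality IS satisfied.
A prefix code with these lengths CAN exist.

Kraft sum = 0.83984375. Satisfied.
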